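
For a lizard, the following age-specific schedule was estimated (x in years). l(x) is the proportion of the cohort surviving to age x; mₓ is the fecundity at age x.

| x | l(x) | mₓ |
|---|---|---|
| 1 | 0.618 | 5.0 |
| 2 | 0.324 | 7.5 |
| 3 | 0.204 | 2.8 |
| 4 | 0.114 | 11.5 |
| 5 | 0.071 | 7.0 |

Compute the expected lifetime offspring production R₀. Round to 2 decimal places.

7.90

R₀ = Σ l(x) mₓ:
  age 1: 0.618 × 5.0 = 3.0900
  age 2: 0.324 × 7.5 = 2.4300
  age 3: 0.204 × 2.8 = 0.5712
  age 4: 0.114 × 11.5 = 1.3110
  age 5: 0.071 × 7.0 = 0.4970
R₀ = 3.0900 + 2.4300 + 0.5712 + 1.3110 + 0.4970 = 7.8992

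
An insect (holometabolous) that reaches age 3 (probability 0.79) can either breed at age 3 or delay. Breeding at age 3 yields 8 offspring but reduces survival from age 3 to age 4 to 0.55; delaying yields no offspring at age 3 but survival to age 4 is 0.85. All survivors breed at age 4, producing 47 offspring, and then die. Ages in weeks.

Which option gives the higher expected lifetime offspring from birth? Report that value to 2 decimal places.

breed at age 3: R₀ = 0.79 × (8 + 0.55 × 47) = 0.79 × 33.8500 = 26.7415
delay to age 4: R₀ = 0.79 × (0.85 × 47) = 0.79 × 39.9500 = 31.5605
Higher: delay to age 4 (31.5605).

31.56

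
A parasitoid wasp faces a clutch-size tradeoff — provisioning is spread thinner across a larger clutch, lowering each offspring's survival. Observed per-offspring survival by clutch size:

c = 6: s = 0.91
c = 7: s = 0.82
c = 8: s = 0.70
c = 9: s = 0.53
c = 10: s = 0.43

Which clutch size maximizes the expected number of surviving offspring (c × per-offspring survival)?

Expected surviving offspring = c × s(c):
  c=6: 6 × 0.91 = 5.460
  c=7: 7 × 0.82 = 5.740
  c=8: 8 × 0.70 = 5.600
  c=9: 9 × 0.53 = 4.770
  c=10: 10 × 0.43 = 4.300
Maximum at c = 7 (5.740 surviving offspring).

7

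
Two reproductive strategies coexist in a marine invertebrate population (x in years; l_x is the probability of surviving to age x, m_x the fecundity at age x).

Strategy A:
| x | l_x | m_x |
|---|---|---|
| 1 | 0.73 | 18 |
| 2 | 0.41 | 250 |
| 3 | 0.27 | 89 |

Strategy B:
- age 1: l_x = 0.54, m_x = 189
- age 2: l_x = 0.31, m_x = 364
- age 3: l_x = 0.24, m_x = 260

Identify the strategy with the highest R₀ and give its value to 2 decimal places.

277.30

Strategy A: R₀ = 0.73×18 + 0.41×250 + 0.27×89 = 139.6700
Strategy B: R₀ = 0.54×189 + 0.31×364 + 0.24×260 = 277.3000
Highest R₀: strategy B with 277.3000.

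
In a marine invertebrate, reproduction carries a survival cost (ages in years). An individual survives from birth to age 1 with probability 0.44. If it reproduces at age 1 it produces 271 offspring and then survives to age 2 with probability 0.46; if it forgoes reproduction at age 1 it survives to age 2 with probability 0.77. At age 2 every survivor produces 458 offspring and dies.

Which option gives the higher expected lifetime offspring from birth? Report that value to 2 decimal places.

breed at age 1: R₀ = 0.44 × (271 + 0.46 × 458) = 0.44 × 481.6800 = 211.9392
delay to age 2: R₀ = 0.44 × (0.77 × 458) = 0.44 × 352.6600 = 155.1704
Higher: breed at age 1 (211.9392).

211.94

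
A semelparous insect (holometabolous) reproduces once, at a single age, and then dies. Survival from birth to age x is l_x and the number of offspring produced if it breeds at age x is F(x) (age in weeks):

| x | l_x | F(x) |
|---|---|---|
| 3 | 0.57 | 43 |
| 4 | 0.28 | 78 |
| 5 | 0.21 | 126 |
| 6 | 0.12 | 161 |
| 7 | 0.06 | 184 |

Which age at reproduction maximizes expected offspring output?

Expected offspring if breeding at age x = l_x × F(x):
  age 3: 0.57 × 43 = 24.510
  age 4: 0.28 × 78 = 21.840
  age 5: 0.21 × 126 = 26.460
  age 6: 0.12 × 161 = 19.320
  age 7: 0.06 × 184 = 11.040
Maximum at age 5 (26.460).

5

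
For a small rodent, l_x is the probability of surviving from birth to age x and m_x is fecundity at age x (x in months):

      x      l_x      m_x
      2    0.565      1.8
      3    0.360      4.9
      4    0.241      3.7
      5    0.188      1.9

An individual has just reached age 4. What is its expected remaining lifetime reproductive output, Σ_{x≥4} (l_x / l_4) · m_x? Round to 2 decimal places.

5.18

l_4 = 0.241. Conditional survival from age 4 to x is l_x / l_4.
  x=4: (0.241/0.241) × 3.7 = 3.7000
  x=5: (0.188/0.241) × 1.9 = 1.4822
Sum = 3.7000 + 1.4822 = 5.1822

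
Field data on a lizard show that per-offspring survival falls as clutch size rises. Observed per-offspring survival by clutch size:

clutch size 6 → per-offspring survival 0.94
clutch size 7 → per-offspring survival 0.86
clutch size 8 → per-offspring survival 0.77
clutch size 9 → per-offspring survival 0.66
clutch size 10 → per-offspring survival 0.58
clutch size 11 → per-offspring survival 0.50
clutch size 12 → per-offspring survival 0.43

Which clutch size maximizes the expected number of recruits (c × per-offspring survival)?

8

Expected recruits = c × s(c):
  c=6: 6 × 0.94 = 5.640
  c=7: 7 × 0.86 = 6.020
  c=8: 8 × 0.77 = 6.160
  c=9: 9 × 0.66 = 5.940
  c=10: 10 × 0.58 = 5.800
  c=11: 11 × 0.50 = 5.500
  c=12: 12 × 0.43 = 5.160
Maximum at c = 8 (6.160 recruits).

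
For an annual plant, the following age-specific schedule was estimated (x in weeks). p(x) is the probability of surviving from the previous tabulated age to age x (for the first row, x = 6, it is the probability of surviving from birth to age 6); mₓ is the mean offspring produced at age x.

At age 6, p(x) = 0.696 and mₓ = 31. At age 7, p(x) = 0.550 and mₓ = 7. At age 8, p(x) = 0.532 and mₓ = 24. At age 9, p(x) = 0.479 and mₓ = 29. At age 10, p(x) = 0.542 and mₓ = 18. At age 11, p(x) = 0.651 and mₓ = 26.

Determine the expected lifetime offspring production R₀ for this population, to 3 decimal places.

33.819

Survivorship from birth: l_x = p_6·p_7·…·p_x.
  l_6 = 0.69600
  l_7 = 0.38280
  l_8 = 0.20365
  l_9 = 0.09755
  l_10 = 0.05287
  l_11 = 0.03442
R₀ = Σ l_x mₓ:
  age 6: 0.69600 × 31 = 21.5760
  age 7: 0.38280 × 7 = 2.6796
  age 8: 0.20365 × 24 = 4.8876
  age 9: 0.09755 × 29 = 2.8289
  age 10: 0.05287 × 18 = 0.9517
  age 11: 0.03442 × 26 = 0.8949
R₀ = 21.5760 + 2.6796 + 4.8876 + 2.8289 + 0.9517 + 0.8949 = 33.8187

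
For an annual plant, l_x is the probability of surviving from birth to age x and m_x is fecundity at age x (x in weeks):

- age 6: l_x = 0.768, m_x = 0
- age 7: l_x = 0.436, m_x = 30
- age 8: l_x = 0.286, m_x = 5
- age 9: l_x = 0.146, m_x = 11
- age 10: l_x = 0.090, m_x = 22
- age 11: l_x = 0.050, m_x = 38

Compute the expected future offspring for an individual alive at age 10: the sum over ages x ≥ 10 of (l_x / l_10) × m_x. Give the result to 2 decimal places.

l_10 = 0.090. Conditional survival from age 10 to x is l_x / l_10.
  x=10: (0.090/0.090) × 22 = 22.0000
  x=11: (0.050/0.090) × 38 = 21.1111
Sum = 22.0000 + 21.1111 = 43.1111

43.11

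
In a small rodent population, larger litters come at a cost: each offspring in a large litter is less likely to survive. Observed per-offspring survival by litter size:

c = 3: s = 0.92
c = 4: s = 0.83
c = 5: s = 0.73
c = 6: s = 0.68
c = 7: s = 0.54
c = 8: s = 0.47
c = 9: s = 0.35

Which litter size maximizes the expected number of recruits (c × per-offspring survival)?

Expected recruits = c × s(c):
  c=3: 3 × 0.92 = 2.760
  c=4: 4 × 0.83 = 3.320
  c=5: 5 × 0.73 = 3.650
  c=6: 6 × 0.68 = 4.080
  c=7: 7 × 0.54 = 3.780
  c=8: 8 × 0.47 = 3.760
  c=9: 9 × 0.35 = 3.150
Maximum at c = 6 (4.080 recruits).

6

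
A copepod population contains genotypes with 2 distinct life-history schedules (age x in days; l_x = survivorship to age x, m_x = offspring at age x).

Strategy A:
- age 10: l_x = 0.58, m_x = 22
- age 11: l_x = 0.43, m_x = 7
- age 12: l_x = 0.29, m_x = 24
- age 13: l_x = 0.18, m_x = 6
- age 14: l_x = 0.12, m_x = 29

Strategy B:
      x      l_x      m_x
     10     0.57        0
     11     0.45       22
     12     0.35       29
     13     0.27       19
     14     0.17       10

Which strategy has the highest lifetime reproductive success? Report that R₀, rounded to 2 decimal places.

Strategy A: R₀ = 0.58×22 + 0.43×7 + 0.29×24 + 0.18×6 + 0.12×29 = 27.2900
Strategy B: R₀ = 0.57×0 + 0.45×22 + 0.35×29 + 0.27×19 + 0.17×10 = 26.8800
Highest R₀: strategy A with 27.2900.

27.29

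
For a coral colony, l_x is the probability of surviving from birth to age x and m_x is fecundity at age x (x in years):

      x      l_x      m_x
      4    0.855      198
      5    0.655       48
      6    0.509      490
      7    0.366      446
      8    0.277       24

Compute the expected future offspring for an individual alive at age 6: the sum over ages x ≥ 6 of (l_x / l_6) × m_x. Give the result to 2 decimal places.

l_6 = 0.509. Conditional survival from age 6 to x is l_x / l_6.
  x=6: (0.509/0.509) × 490 = 490.0000
  x=7: (0.366/0.509) × 446 = 320.6994
  x=8: (0.277/0.509) × 24 = 13.0609
Sum = 490.0000 + 320.6994 + 13.0609 = 823.7603

823.76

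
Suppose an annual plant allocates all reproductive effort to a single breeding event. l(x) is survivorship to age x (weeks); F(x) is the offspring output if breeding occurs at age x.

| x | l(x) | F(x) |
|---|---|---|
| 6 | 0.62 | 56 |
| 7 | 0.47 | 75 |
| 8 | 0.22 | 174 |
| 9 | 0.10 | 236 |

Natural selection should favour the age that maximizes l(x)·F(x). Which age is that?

Expected offspring if breeding at age x = l(x) × F(x):
  age 6: 0.62 × 56 = 34.720
  age 7: 0.47 × 75 = 35.250
  age 8: 0.22 × 174 = 38.280
  age 9: 0.10 × 236 = 23.600
Maximum at age 8 (38.280).

8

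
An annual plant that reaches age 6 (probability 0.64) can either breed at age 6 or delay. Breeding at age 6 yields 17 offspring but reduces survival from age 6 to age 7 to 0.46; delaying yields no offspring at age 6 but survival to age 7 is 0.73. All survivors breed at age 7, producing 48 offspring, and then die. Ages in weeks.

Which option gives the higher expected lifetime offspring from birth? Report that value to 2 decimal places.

25.01

breed at age 6: R₀ = 0.64 × (17 + 0.46 × 48) = 0.64 × 39.0800 = 25.0112
delay to age 7: R₀ = 0.64 × (0.73 × 48) = 0.64 × 35.0400 = 22.4256
Higher: breed at age 6 (25.0112).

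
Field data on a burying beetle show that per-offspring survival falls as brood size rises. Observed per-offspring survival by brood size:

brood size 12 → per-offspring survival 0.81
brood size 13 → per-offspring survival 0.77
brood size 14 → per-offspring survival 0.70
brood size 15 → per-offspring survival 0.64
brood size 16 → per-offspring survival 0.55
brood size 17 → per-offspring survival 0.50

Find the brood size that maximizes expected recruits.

Expected recruits = c × s(c):
  c=12: 12 × 0.81 = 9.720
  c=13: 13 × 0.77 = 10.010
  c=14: 14 × 0.70 = 9.800
  c=15: 15 × 0.64 = 9.600
  c=16: 16 × 0.55 = 8.800
  c=17: 17 × 0.50 = 8.500
Maximum at c = 13 (10.010 recruits).

13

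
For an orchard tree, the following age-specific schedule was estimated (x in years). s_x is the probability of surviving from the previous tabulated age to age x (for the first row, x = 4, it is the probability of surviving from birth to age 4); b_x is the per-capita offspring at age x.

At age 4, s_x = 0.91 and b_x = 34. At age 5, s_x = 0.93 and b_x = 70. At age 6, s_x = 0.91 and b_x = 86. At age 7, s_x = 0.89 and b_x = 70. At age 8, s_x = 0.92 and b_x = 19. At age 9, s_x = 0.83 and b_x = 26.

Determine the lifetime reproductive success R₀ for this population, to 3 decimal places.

229.981

Survivorship from birth: l_x = s_4·s_5·…·s_x.
  l_4 = 0.91000
  l_5 = 0.84630
  l_6 = 0.77013
  l_7 = 0.68542
  l_8 = 0.63058
  l_9 = 0.52339
R₀ = Σ l_x b_x:
  age 4: 0.91000 × 34 = 30.9400
  age 5: 0.84630 × 70 = 59.2410
  age 6: 0.77013 × 86 = 66.2312
  age 7: 0.68542 × 70 = 47.9794
  age 8: 0.63058 × 19 = 11.9810
  age 9: 0.52339 × 26 = 13.6081
R₀ = 30.9400 + 59.2410 + 66.2312 + 47.9794 + 11.9810 + 13.6081 = 229.9807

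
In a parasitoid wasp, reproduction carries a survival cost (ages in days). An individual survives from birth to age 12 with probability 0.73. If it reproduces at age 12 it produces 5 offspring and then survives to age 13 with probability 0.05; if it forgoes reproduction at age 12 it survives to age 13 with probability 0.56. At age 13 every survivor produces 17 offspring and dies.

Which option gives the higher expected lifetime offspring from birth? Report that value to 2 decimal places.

6.95

breed at age 12: R₀ = 0.73 × (5 + 0.05 × 17) = 0.73 × 5.8500 = 4.2705
delay to age 13: R₀ = 0.73 × (0.56 × 17) = 0.73 × 9.5200 = 6.9496
Higher: delay to age 13 (6.9496).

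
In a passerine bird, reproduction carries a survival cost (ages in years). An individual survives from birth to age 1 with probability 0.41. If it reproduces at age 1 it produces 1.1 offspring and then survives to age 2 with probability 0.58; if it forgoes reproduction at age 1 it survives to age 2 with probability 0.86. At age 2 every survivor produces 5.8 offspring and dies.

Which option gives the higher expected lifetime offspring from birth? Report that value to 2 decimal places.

2.05

breed at age 1: R₀ = 0.41 × (1.1 + 0.58 × 5.8) = 0.41 × 4.4640 = 1.8302
delay to age 2: R₀ = 0.41 × (0.86 × 5.8) = 0.41 × 4.9880 = 2.0451
Higher: delay to age 2 (2.0451).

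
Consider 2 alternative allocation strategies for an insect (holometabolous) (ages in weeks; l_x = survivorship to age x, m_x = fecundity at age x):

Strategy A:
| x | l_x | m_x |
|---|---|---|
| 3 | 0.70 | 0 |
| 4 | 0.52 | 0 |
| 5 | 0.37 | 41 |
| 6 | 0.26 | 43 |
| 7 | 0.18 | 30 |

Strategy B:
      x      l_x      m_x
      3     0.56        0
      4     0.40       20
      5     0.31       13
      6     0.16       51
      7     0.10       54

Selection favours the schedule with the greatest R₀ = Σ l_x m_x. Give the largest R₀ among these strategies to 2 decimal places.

Strategy A: R₀ = 0.70×0 + 0.52×0 + 0.37×41 + 0.26×43 + 0.18×30 = 31.7500
Strategy B: R₀ = 0.56×0 + 0.40×20 + 0.31×13 + 0.16×51 + 0.10×54 = 25.5900
Highest R₀: strategy A with 31.7500.

31.75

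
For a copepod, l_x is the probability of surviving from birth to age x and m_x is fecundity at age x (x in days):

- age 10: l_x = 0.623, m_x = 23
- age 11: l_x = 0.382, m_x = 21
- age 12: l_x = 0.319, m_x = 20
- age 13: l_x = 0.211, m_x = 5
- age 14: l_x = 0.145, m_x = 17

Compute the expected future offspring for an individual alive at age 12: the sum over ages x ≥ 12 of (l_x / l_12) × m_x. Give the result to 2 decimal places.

31.03

l_12 = 0.319. Conditional survival from age 12 to x is l_x / l_12.
  x=12: (0.319/0.319) × 20 = 20.0000
  x=13: (0.211/0.319) × 5 = 3.3072
  x=14: (0.145/0.319) × 17 = 7.7273
Sum = 20.0000 + 3.3072 + 7.7273 = 31.0345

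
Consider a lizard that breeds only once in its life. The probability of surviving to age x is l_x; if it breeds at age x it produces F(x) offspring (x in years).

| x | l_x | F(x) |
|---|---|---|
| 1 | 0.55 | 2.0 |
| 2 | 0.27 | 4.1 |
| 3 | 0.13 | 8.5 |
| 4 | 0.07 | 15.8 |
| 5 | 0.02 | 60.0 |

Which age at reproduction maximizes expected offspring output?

5

Expected offspring if breeding at age x = l_x × F(x):
  age 1: 0.55 × 2.0 = 1.100
  age 2: 0.27 × 4.1 = 1.107
  age 3: 0.13 × 8.5 = 1.105
  age 4: 0.07 × 15.8 = 1.106
  age 5: 0.02 × 60.0 = 1.200
Maximum at age 5 (1.200).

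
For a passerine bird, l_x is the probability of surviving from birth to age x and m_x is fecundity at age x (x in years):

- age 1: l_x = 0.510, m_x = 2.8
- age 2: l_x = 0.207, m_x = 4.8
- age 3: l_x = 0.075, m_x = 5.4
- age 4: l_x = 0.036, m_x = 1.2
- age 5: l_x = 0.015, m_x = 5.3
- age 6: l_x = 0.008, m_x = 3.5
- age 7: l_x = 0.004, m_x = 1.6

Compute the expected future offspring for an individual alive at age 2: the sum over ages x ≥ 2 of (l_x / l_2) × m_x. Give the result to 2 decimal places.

l_2 = 0.207. Conditional survival from age 2 to x is l_x / l_2.
  x=2: (0.207/0.207) × 4.8 = 4.8000
  x=3: (0.075/0.207) × 5.4 = 1.9565
  x=4: (0.036/0.207) × 1.2 = 0.2087
  x=5: (0.015/0.207) × 5.3 = 0.3841
  x=6: (0.008/0.207) × 3.5 = 0.1353
  x=7: (0.004/0.207) × 1.6 = 0.0309
Sum = 4.8000 + 1.9565 + 0.2087 + 0.3841 + 0.1353 + 0.0309 = 7.5155

7.52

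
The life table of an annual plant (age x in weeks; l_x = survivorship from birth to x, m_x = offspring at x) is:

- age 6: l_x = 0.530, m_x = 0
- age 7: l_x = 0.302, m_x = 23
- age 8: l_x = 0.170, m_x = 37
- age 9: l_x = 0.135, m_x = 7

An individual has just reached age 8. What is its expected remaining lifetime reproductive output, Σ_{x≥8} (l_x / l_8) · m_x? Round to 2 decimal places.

l_8 = 0.170. Conditional survival from age 8 to x is l_x / l_8.
  x=8: (0.170/0.170) × 37 = 37.0000
  x=9: (0.135/0.170) × 7 = 5.5588
Sum = 37.0000 + 5.5588 = 42.5588

42.56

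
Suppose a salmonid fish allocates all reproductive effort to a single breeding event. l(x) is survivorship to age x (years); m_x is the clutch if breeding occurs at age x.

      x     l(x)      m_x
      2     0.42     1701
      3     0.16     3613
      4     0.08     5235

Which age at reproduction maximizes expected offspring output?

Expected offspring if breeding at age x = l(x) × m_x:
  age 2: 0.42 × 1701 = 714.420
  age 3: 0.16 × 3613 = 578.080
  age 4: 0.08 × 5235 = 418.800
Maximum at age 2 (714.420).

2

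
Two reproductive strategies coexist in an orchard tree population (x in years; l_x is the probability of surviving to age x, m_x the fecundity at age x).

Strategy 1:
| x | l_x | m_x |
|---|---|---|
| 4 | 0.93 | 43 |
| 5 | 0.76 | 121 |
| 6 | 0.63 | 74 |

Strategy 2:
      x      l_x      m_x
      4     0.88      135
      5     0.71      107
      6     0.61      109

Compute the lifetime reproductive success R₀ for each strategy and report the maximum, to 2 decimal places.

261.26

Strategy 1: R₀ = 0.93×43 + 0.76×121 + 0.63×74 = 178.5700
Strategy 2: R₀ = 0.88×135 + 0.71×107 + 0.61×109 = 261.2600
Highest R₀: strategy 2 with 261.2600.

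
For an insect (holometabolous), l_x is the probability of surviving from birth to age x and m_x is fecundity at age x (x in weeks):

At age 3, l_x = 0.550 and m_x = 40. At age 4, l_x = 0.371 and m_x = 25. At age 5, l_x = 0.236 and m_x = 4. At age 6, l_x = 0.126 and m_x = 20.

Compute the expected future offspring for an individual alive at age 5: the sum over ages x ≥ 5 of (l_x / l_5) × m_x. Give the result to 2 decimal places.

14.68

l_5 = 0.236. Conditional survival from age 5 to x is l_x / l_5.
  x=5: (0.236/0.236) × 4 = 4.0000
  x=6: (0.126/0.236) × 20 = 10.6780
Sum = 4.0000 + 10.6780 = 14.6780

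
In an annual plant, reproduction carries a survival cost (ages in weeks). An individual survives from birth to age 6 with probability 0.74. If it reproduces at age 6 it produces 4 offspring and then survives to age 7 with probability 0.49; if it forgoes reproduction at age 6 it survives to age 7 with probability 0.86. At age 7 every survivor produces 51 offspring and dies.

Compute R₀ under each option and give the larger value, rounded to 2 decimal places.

breed at age 6: R₀ = 0.74 × (4 + 0.49 × 51) = 0.74 × 28.9900 = 21.4526
delay to age 7: R₀ = 0.74 × (0.86 × 51) = 0.74 × 43.8600 = 32.4564
Higher: delay to age 7 (32.4564).

32.46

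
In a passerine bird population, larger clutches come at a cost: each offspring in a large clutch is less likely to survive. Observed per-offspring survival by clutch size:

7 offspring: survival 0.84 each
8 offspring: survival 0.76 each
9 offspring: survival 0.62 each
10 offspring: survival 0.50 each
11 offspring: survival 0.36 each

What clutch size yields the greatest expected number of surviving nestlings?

8

Expected surviving nestlings = c × s(c):
  c=7: 7 × 0.84 = 5.880
  c=8: 8 × 0.76 = 6.080
  c=9: 9 × 0.62 = 5.580
  c=10: 10 × 0.50 = 5.000
  c=11: 11 × 0.36 = 3.960
Maximum at c = 8 (6.080 surviving nestlings).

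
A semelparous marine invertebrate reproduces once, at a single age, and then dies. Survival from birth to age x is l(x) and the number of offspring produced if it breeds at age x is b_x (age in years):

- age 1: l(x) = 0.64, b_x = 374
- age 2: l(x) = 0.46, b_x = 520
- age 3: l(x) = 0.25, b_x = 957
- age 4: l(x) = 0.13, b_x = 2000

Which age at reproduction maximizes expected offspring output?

Expected offspring if breeding at age x = l(x) × b_x:
  age 1: 0.64 × 374 = 239.360
  age 2: 0.46 × 520 = 239.200
  age 3: 0.25 × 957 = 239.250
  age 4: 0.13 × 2000 = 260.000
Maximum at age 4 (260.000).

4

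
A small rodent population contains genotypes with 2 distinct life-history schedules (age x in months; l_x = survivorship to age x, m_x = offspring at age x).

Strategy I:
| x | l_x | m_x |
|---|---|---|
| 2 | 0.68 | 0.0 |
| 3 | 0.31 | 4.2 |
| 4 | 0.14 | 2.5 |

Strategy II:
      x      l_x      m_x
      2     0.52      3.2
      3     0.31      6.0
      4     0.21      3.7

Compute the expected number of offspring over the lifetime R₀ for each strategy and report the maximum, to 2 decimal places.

Strategy I: R₀ = 0.68×0.0 + 0.31×4.2 + 0.14×2.5 = 1.6520
Strategy II: R₀ = 0.52×3.2 + 0.31×6.0 + 0.21×3.7 = 4.3010
Highest R₀: strategy II with 4.3010.

4.30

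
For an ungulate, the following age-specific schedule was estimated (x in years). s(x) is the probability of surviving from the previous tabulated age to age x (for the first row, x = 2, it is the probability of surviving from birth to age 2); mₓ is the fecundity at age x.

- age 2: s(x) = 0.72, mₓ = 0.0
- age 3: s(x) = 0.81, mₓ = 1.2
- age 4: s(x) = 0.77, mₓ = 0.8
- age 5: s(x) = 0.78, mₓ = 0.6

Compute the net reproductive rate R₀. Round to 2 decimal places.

Survivorship from birth: l_x = s_2·s_3·…·s_x.
  l_2 = 0.72000
  l_3 = 0.58320
  l_4 = 0.44906
  l_5 = 0.35027
R₀ = Σ l_x mₓ:
  age 2: 0.72000 × 0.0 = 0.0000
  age 3: 0.58320 × 1.2 = 0.6998
  age 4: 0.44906 × 0.8 = 0.3592
  age 5: 0.35027 × 0.6 = 0.2102
R₀ = 0.0000 + 0.6998 + 0.3592 + 0.2102 = 1.2692

1.27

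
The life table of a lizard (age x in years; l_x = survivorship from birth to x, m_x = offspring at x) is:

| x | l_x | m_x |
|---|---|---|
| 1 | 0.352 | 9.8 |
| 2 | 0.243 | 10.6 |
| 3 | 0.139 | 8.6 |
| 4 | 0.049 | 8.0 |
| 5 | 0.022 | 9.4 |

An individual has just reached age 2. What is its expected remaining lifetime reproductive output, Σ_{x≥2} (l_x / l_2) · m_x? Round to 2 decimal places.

17.98

l_2 = 0.243. Conditional survival from age 2 to x is l_x / l_2.
  x=2: (0.243/0.243) × 10.6 = 10.6000
  x=3: (0.139/0.243) × 8.6 = 4.9193
  x=4: (0.049/0.243) × 8.0 = 1.6132
  x=5: (0.022/0.243) × 9.4 = 0.8510
Sum = 10.6000 + 4.9193 + 1.6132 + 0.8510 = 17.9835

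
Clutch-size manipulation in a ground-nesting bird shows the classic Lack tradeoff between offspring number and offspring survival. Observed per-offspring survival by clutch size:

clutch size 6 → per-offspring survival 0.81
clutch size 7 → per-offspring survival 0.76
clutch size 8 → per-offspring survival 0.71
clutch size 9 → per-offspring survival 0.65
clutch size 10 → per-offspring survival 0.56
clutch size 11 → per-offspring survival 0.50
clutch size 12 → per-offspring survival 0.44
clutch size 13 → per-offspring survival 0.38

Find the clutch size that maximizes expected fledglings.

9

Expected fledglings = c × s(c):
  c=6: 6 × 0.81 = 4.860
  c=7: 7 × 0.76 = 5.320
  c=8: 8 × 0.71 = 5.680
  c=9: 9 × 0.65 = 5.850
  c=10: 10 × 0.56 = 5.600
  c=11: 11 × 0.50 = 5.500
  c=12: 12 × 0.44 = 5.280
  c=13: 13 × 0.38 = 4.940
Maximum at c = 9 (5.850 fledglings).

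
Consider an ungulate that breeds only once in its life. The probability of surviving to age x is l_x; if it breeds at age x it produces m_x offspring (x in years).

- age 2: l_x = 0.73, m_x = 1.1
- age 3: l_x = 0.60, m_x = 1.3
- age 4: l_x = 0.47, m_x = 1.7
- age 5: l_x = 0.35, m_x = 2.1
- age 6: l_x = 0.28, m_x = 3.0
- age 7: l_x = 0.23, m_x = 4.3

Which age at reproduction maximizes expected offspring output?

7

Expected offspring if breeding at age x = l_x × m_x:
  age 2: 0.73 × 1.1 = 0.803
  age 3: 0.60 × 1.3 = 0.780
  age 4: 0.47 × 1.7 = 0.799
  age 5: 0.35 × 2.1 = 0.735
  age 6: 0.28 × 3.0 = 0.840
  age 7: 0.23 × 4.3 = 0.989
Maximum at age 7 (0.989).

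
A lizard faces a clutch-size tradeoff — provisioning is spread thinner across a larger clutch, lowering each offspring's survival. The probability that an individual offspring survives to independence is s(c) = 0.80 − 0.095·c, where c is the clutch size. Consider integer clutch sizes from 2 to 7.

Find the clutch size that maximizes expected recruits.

Expected recruits = c × s(c):
  c=2: 2 × 0.610 = 1.220
  c=3: 3 × 0.515 = 1.545
  c=4: 4 × 0.420 = 1.680
  c=5: 5 × 0.325 = 1.625
  c=6: 6 × 0.230 = 1.380
  c=7: 7 × 0.135 = 0.945
Maximum at c = 4 (1.680 recruits).

4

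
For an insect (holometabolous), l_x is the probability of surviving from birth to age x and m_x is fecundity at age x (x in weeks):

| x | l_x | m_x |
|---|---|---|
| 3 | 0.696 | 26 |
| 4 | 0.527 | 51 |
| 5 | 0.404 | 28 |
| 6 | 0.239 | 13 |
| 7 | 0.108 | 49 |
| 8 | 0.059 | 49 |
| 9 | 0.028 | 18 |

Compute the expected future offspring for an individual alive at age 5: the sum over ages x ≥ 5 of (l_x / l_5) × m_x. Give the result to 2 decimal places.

l_5 = 0.404. Conditional survival from age 5 to x is l_x / l_5.
  x=5: (0.404/0.404) × 28 = 28.0000
  x=6: (0.239/0.404) × 13 = 7.6906
  x=7: (0.108/0.404) × 49 = 13.0990
  x=8: (0.059/0.404) × 49 = 7.1559
  x=9: (0.028/0.404) × 18 = 1.2475
Sum = 28.0000 + 7.6906 + 13.0990 + 7.1559 + 1.2475 = 57.1931

57.19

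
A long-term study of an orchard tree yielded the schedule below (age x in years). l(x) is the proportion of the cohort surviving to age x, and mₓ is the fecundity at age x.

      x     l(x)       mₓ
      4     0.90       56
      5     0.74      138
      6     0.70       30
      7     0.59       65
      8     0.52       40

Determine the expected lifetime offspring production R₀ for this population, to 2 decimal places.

232.67

R₀ = Σ l(x) mₓ:
  age 4: 0.90 × 56 = 50.4000
  age 5: 0.74 × 138 = 102.1200
  age 6: 0.70 × 30 = 21.0000
  age 7: 0.59 × 65 = 38.3500
  age 8: 0.52 × 40 = 20.8000
R₀ = 50.4000 + 102.1200 + 21.0000 + 38.3500 + 20.8000 = 232.6700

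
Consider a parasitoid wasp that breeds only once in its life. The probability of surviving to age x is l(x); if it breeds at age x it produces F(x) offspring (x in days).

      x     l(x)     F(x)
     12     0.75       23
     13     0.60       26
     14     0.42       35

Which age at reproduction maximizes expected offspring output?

Expected offspring if breeding at age x = l(x) × F(x):
  age 12: 0.75 × 23 = 17.250
  age 13: 0.60 × 26 = 15.600
  age 14: 0.42 × 35 = 14.700
Maximum at age 12 (17.250).

12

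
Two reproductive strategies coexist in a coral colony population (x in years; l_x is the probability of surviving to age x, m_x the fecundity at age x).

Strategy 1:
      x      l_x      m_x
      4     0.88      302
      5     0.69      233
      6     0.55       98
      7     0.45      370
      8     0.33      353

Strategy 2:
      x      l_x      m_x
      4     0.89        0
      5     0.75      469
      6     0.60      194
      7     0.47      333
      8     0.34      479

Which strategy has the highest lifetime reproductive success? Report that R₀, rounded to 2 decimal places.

787.52

Strategy 1: R₀ = 0.88×302 + 0.69×233 + 0.55×98 + 0.45×370 + 0.33×353 = 763.4200
Strategy 2: R₀ = 0.89×0 + 0.75×469 + 0.60×194 + 0.47×333 + 0.34×479 = 787.5200
Highest R₀: strategy 2 with 787.5200.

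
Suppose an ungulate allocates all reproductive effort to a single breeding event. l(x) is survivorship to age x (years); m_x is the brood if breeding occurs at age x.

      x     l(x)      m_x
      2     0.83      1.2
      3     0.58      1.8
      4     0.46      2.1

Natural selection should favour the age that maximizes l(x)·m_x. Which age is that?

Expected offspring if breeding at age x = l(x) × m_x:
  age 2: 0.83 × 1.2 = 0.996
  age 3: 0.58 × 1.8 = 1.044
  age 4: 0.46 × 2.1 = 0.966
Maximum at age 3 (1.044).

3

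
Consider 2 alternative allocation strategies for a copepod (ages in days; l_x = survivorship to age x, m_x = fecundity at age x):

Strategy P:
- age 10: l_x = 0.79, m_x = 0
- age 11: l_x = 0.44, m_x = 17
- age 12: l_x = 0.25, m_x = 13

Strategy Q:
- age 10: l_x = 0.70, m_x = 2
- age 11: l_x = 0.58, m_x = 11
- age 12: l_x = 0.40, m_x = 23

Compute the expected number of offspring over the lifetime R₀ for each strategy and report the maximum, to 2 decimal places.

Strategy P: R₀ = 0.79×0 + 0.44×17 + 0.25×13 = 10.7300
Strategy Q: R₀ = 0.70×2 + 0.58×11 + 0.40×23 = 16.9800
Highest R₀: strategy Q with 16.9800.

16.98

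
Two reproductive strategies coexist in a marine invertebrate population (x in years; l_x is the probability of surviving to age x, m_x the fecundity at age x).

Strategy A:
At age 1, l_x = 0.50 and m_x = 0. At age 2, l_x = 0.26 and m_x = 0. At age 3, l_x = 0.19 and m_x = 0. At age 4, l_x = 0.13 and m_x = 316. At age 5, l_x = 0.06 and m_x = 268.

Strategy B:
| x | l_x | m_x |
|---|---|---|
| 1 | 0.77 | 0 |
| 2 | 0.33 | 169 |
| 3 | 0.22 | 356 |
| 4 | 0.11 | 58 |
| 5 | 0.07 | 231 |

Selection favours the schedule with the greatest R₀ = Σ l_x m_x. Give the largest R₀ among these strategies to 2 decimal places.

Strategy A: R₀ = 0.50×0 + 0.26×0 + 0.19×0 + 0.13×316 + 0.06×268 = 57.1600
Strategy B: R₀ = 0.77×0 + 0.33×169 + 0.22×356 + 0.11×58 + 0.07×231 = 156.6400
Highest R₀: strategy B with 156.6400.

156.64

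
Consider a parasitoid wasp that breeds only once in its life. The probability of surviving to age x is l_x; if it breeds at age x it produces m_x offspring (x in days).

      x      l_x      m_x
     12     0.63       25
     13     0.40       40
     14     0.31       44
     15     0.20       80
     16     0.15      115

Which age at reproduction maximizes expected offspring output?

Expected offspring if breeding at age x = l_x × m_x:
  age 12: 0.63 × 25 = 15.750
  age 13: 0.40 × 40 = 16.000
  age 14: 0.31 × 44 = 13.640
  age 15: 0.20 × 80 = 16.000
  age 16: 0.15 × 115 = 17.250
Maximum at age 16 (17.250).

16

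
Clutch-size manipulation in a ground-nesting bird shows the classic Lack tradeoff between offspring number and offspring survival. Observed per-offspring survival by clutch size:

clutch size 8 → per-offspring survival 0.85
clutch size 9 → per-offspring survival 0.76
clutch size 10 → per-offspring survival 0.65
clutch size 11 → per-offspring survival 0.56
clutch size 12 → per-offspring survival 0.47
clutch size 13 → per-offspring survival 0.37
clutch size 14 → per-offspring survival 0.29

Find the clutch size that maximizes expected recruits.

9

Expected recruits = c × s(c):
  c=8: 8 × 0.85 = 6.800
  c=9: 9 × 0.76 = 6.840
  c=10: 10 × 0.65 = 6.500
  c=11: 11 × 0.56 = 6.160
  c=12: 12 × 0.47 = 5.640
  c=13: 13 × 0.37 = 4.810
  c=14: 14 × 0.29 = 4.060
Maximum at c = 9 (6.840 recruits).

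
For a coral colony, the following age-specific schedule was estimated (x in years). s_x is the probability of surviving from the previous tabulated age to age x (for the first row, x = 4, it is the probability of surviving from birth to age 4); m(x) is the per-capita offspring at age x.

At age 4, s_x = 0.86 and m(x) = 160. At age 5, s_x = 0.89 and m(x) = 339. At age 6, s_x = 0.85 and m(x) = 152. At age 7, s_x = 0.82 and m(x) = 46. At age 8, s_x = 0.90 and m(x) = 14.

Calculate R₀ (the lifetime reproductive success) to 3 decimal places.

Survivorship from birth: l_x = s_4·s_5·…·s_x.
  l_4 = 0.86000
  l_5 = 0.76540
  l_6 = 0.65059
  l_7 = 0.53348
  l_8 = 0.48014
R₀ = Σ l_x m(x):
  age 4: 0.86000 × 160 = 137.6000
  age 5: 0.76540 × 339 = 259.4706
  age 6: 0.65059 × 152 = 98.8897
  age 7: 0.53348 × 46 = 24.5401
  age 8: 0.48014 × 14 = 6.7220
R₀ = 137.6000 + 259.4706 + 98.8897 + 24.5401 + 6.7220 = 527.2223

527.222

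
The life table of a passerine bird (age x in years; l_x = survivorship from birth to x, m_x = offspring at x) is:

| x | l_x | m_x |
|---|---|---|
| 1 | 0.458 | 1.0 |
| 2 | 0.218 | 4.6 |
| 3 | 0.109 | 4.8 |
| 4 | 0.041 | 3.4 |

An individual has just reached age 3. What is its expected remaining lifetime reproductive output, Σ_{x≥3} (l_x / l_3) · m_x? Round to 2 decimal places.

6.08

l_3 = 0.109. Conditional survival from age 3 to x is l_x / l_3.
  x=3: (0.109/0.109) × 4.8 = 4.8000
  x=4: (0.041/0.109) × 3.4 = 1.2789
Sum = 4.8000 + 1.2789 = 6.0789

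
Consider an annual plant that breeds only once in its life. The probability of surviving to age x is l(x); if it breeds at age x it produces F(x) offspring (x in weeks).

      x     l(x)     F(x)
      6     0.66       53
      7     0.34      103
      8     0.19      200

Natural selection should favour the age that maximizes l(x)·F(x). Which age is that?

Expected offspring if breeding at age x = l(x) × F(x):
  age 6: 0.66 × 53 = 34.980
  age 7: 0.34 × 103 = 35.020
  age 8: 0.19 × 200 = 38.000
Maximum at age 8 (38.000).

8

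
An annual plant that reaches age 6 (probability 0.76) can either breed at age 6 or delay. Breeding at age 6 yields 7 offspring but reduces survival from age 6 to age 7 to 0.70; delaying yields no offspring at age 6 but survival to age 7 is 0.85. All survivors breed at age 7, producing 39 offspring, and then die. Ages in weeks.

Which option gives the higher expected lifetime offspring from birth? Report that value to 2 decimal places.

breed at age 6: R₀ = 0.76 × (7 + 0.70 × 39) = 0.76 × 34.3000 = 26.0680
delay to age 7: R₀ = 0.76 × (0.85 × 39) = 0.76 × 33.1500 = 25.1940
Higher: breed at age 6 (26.0680).

26.07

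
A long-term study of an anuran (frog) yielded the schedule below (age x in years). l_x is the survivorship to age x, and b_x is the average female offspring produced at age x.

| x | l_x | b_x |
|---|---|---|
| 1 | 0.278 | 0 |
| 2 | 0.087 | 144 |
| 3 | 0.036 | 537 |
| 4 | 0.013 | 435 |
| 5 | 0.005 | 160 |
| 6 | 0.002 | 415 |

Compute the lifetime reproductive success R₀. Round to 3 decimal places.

R₀ = Σ l_x b_x:
  age 1: 0.278 × 0 = 0.0000
  age 2: 0.087 × 144 = 12.5280
  age 3: 0.036 × 537 = 19.3320
  age 4: 0.013 × 435 = 5.6550
  age 5: 0.005 × 160 = 0.8000
  age 6: 0.002 × 415 = 0.8300
R₀ = 0.0000 + 12.5280 + 19.3320 + 5.6550 + 0.8000 + 0.8300 = 39.1450

39.145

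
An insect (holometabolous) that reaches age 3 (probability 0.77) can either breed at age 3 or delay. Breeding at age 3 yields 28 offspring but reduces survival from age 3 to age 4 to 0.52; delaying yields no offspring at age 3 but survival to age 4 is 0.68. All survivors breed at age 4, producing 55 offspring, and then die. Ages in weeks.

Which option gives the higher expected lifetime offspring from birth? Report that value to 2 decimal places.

breed at age 3: R₀ = 0.77 × (28 + 0.52 × 55) = 0.77 × 56.6000 = 43.5820
delay to age 4: R₀ = 0.77 × (0.68 × 55) = 0.77 × 37.4000 = 28.7980
Higher: breed at age 3 (43.5820).

43.58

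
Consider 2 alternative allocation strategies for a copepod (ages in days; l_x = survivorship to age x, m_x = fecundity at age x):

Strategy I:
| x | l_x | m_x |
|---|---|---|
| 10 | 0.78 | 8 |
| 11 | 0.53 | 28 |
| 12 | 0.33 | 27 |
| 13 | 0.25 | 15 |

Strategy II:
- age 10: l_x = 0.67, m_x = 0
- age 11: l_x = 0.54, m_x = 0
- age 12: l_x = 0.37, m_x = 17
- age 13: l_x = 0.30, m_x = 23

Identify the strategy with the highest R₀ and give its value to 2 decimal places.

Strategy I: R₀ = 0.78×8 + 0.53×28 + 0.33×27 + 0.25×15 = 33.7400
Strategy II: R₀ = 0.67×0 + 0.54×0 + 0.37×17 + 0.30×23 = 13.1900
Highest R₀: strategy I with 33.7400.

33.74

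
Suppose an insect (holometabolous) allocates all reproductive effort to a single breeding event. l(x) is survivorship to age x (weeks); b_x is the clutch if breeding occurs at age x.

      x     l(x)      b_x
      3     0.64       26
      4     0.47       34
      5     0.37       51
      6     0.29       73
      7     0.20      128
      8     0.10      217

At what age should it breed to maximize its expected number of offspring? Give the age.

7

Expected offspring if breeding at age x = l(x) × b_x:
  age 3: 0.64 × 26 = 16.640
  age 4: 0.47 × 34 = 15.980
  age 5: 0.37 × 51 = 18.870
  age 6: 0.29 × 73 = 21.170
  age 7: 0.20 × 128 = 25.600
  age 8: 0.10 × 217 = 21.700
Maximum at age 7 (25.600).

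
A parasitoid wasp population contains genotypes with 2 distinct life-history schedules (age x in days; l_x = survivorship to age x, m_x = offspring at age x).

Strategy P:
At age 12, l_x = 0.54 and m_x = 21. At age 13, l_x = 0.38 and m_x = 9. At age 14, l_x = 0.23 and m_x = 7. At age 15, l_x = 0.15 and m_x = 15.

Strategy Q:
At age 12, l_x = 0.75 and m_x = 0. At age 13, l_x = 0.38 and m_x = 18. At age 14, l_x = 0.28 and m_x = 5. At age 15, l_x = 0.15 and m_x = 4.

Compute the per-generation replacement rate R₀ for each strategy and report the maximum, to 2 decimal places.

Strategy P: R₀ = 0.54×21 + 0.38×9 + 0.23×7 + 0.15×15 = 18.6200
Strategy Q: R₀ = 0.75×0 + 0.38×18 + 0.28×5 + 0.15×4 = 8.8400
Highest R₀: strategy P with 18.6200.

18.62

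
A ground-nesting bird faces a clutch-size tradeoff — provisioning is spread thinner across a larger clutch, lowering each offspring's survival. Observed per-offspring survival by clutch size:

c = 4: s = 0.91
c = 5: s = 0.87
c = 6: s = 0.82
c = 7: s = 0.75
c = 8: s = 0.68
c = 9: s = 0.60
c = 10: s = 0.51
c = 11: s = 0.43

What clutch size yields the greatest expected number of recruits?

8

Expected recruits = c × s(c):
  c=4: 4 × 0.91 = 3.640
  c=5: 5 × 0.87 = 4.350
  c=6: 6 × 0.82 = 4.920
  c=7: 7 × 0.75 = 5.250
  c=8: 8 × 0.68 = 5.440
  c=9: 9 × 0.60 = 5.400
  c=10: 10 × 0.51 = 5.100
  c=11: 11 × 0.43 = 4.730
Maximum at c = 8 (5.440 recruits).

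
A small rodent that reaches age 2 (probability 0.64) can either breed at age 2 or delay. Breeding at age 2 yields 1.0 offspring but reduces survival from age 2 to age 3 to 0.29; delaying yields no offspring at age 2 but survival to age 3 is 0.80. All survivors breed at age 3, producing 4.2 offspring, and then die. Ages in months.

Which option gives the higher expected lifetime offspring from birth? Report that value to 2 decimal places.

breed at age 2: R₀ = 0.64 × (1.0 + 0.29 × 4.2) = 0.64 × 2.2180 = 1.4195
delay to age 3: R₀ = 0.64 × (0.80 × 4.2) = 0.64 × 3.3600 = 2.1504
Higher: delay to age 3 (2.1504).

2.15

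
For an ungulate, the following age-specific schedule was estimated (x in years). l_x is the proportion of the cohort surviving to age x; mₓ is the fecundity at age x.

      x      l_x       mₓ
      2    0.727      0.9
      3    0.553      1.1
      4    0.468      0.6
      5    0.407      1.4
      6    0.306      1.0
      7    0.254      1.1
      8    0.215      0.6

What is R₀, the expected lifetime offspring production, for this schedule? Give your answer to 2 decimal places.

R₀ = Σ l_x mₓ:
  age 2: 0.727 × 0.9 = 0.6543
  age 3: 0.553 × 1.1 = 0.6083
  age 4: 0.468 × 0.6 = 0.2808
  age 5: 0.407 × 1.4 = 0.5698
  age 6: 0.306 × 1.0 = 0.3060
  age 7: 0.254 × 1.1 = 0.2794
  age 8: 0.215 × 0.6 = 0.1290
R₀ = 0.6543 + 0.6083 + 0.2808 + 0.5698 + 0.3060 + 0.2794 + 0.1290 = 2.8276

2.83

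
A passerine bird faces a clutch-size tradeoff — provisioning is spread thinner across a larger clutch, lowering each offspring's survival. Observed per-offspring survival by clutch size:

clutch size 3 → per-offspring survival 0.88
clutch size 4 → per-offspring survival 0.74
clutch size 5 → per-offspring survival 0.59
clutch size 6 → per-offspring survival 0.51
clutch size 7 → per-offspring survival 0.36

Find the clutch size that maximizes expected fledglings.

6

Expected fledglings = c × s(c):
  c=3: 3 × 0.88 = 2.640
  c=4: 4 × 0.74 = 2.960
  c=5: 5 × 0.59 = 2.950
  c=6: 6 × 0.51 = 3.060
  c=7: 7 × 0.36 = 2.520
Maximum at c = 6 (3.060 fledglings).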